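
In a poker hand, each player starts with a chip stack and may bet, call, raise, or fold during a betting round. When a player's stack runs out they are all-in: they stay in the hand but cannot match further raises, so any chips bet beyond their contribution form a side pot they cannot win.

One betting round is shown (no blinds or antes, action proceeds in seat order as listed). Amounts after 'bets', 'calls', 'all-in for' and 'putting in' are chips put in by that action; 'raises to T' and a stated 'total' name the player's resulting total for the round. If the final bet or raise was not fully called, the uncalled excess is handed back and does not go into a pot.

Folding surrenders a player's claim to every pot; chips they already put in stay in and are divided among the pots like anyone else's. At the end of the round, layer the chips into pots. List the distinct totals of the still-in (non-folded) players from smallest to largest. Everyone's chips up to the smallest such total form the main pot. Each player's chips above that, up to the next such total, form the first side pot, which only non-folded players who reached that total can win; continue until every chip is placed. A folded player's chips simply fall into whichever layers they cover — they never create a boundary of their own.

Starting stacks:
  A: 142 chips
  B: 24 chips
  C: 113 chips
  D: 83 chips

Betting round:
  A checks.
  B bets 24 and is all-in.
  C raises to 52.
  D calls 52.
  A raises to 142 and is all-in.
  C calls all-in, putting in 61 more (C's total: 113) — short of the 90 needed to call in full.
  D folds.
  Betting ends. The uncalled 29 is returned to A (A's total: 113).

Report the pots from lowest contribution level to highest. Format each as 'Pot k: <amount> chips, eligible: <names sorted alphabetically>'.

Pot 1: 96 chips, eligible: A, B, C
Pot 2: 206 chips, eligible: A, C

Derivation:
Contributions (after 29 returned to A): A=113, B=24, C=113, D=52
Folded: D
Pot levels (distinct totals of non-folded players): 24, 113
Layer 1-24: 24 each from A, B, C, D = 24*4 = 96 chips; eligible A, B, C
Layer 25-113: A 89 + C 89 + D 28 = 206 chips; eligible A, C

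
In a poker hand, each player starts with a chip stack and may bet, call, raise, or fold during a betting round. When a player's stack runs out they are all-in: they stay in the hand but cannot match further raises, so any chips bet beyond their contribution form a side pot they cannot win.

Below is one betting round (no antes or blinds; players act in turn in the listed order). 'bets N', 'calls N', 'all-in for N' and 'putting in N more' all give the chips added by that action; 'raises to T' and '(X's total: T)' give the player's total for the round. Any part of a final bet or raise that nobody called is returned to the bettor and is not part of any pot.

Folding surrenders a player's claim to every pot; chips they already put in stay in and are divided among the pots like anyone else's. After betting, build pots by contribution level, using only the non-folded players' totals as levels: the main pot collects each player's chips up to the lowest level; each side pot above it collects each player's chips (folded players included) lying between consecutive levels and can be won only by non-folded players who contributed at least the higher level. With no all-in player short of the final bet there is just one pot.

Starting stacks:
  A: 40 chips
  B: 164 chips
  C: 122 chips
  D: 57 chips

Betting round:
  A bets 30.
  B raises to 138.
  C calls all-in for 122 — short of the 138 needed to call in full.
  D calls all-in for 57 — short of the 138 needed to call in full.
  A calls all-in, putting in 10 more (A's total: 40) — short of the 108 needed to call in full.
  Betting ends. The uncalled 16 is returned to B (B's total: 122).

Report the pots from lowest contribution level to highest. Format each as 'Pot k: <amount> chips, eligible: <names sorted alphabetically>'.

Pot 1: 160 chips, eligible: A, B, C, D
Pot 2: 51 chips, eligible: B, C, D
Pot 3: 130 chips, eligible: B, C

Derivation:
Contributions (after 16 returned to B): A=40, B=122, C=122, D=57
Pot levels (distinct totals of non-folded players): 40, 57, 122
Layer 1-40: 40 each from A, B, C, D = 40*4 = 160 chips; eligible A, B, C, D
Layer 41-57: 17 each from B, C, D = 17*3 = 51 chips; eligible B, C, D
Layer 58-122: 65 each from B, C = 65*2 = 130 chips; eligible B, C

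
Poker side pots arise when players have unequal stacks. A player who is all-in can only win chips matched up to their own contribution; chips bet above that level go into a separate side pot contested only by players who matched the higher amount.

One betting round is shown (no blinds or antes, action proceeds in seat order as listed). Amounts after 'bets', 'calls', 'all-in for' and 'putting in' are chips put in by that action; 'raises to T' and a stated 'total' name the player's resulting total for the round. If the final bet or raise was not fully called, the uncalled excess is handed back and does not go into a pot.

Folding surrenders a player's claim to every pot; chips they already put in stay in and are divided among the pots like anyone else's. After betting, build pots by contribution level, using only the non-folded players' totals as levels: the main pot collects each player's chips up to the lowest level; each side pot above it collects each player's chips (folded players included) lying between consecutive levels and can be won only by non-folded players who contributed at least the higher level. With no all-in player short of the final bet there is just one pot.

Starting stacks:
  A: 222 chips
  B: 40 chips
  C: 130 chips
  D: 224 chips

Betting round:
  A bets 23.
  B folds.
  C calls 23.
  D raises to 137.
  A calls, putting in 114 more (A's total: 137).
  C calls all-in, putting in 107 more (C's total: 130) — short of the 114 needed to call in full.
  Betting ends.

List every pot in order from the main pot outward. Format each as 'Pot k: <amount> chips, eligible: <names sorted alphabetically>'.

Contributions: A=137, C=130, D=137
Folded: B
Pot levels (distinct totals of non-folded players): 130, 137
Layer 1-130: 130 each from A, C, D = 130*3 = 390 chips; eligible A, C, D
Layer 131-137: 7 each from A, D = 7*2 = 14 chips; eligible A, D

Pot 1: 390 chips, eligible: A, C, D
Pot 2: 14 chips, eligible: A, D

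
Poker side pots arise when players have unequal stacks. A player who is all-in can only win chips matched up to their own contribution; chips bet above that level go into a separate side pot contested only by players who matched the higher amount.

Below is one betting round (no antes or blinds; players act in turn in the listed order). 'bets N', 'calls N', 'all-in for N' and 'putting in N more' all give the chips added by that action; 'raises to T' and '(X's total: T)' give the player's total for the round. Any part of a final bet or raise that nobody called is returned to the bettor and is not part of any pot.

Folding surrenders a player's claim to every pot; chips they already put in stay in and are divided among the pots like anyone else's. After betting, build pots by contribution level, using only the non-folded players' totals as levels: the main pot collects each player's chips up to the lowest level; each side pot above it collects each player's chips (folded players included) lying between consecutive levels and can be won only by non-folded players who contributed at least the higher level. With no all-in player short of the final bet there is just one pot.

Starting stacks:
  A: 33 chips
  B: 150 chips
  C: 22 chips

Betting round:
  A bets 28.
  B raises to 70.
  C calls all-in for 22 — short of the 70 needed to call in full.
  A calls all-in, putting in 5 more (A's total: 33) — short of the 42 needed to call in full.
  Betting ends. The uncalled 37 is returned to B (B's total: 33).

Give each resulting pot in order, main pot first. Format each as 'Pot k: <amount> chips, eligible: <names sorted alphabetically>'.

Pot 1: 66 chips, eligible: A, B, C
Pot 2: 22 chips, eligible: A, B

Derivation:
Contributions (after 37 returned to B): A=33, B=33, C=22
Pot levels (distinct totals of non-folded players): 22, 33
Layer 1-22: 22 each from A, B, C = 22*3 = 66 chips; eligible A, B, C
Layer 23-33: 11 each from A, B = 11*2 = 22 chips; eligible A, B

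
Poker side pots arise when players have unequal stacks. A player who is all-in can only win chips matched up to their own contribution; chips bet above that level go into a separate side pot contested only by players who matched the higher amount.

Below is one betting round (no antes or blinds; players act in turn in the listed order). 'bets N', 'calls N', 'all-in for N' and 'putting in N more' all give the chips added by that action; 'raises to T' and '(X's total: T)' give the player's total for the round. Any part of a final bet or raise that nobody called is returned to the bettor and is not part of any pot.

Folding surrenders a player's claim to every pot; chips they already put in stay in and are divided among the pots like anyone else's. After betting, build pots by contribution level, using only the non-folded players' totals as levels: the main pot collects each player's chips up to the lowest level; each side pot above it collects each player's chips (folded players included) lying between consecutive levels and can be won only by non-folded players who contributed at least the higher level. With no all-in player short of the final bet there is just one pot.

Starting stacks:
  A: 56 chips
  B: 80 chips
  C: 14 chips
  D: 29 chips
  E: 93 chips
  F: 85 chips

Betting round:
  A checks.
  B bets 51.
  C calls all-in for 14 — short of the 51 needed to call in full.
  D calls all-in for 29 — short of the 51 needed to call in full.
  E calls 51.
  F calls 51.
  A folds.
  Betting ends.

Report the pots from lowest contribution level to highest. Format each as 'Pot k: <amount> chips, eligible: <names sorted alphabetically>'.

Pot 1: 70 chips, eligible: B, C, D, E, F
Pot 2: 60 chips, eligible: B, D, E, F
Pot 3: 66 chips, eligible: B, E, F

Derivation:
Contributions: B=51, C=14, D=29, E=51, F=51
Folded: A
Pot levels (distinct totals of non-folded players): 14, 29, 51
Layer 1-14: 14 each from B, C, D, E, F = 14*5 = 70 chips; eligible B, C, D, E, F
Layer 15-29: 15 each from B, D, E, F = 15*4 = 60 chips; eligible B, D, E, F
Layer 30-51: 22 each from B, E, F = 22*3 = 66 chips; eligible B, E, F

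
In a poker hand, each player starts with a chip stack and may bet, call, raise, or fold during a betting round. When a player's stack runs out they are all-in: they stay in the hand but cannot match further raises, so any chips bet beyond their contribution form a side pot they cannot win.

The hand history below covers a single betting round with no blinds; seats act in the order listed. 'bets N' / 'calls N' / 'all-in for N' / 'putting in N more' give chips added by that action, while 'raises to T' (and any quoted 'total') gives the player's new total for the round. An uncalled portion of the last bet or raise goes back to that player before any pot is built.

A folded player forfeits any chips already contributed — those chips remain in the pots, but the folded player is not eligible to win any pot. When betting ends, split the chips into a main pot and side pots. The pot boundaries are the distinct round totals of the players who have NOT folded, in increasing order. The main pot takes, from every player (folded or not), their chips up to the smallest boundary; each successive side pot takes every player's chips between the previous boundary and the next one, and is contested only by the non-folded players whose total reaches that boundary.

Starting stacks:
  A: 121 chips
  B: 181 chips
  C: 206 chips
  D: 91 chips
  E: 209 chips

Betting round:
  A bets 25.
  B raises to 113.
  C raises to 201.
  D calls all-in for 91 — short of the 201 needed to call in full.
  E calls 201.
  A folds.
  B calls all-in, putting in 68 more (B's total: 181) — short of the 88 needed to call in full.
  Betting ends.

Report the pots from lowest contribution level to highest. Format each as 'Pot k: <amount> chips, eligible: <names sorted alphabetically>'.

Contributions: A=25, B=181, C=201, D=91, E=201
Folded: A
Pot levels (distinct totals of non-folded players): 91, 181, 201
Layer 1-91: A 25 + B 91 + C 91 + D 91 + E 91 = 389 chips; eligible B, C, D, E
Layer 92-181: 90 each from B, C, E = 90*3 = 270 chips; eligible B, C, E
Layer 182-201: 20 each from C, E = 20*2 = 40 chips; eligible C, E

Pot 1: 389 chips, eligible: B, C, D, E
Pot 2: 270 chips, eligible: B, C, E
Pot 3: 40 chips, eligible: C, E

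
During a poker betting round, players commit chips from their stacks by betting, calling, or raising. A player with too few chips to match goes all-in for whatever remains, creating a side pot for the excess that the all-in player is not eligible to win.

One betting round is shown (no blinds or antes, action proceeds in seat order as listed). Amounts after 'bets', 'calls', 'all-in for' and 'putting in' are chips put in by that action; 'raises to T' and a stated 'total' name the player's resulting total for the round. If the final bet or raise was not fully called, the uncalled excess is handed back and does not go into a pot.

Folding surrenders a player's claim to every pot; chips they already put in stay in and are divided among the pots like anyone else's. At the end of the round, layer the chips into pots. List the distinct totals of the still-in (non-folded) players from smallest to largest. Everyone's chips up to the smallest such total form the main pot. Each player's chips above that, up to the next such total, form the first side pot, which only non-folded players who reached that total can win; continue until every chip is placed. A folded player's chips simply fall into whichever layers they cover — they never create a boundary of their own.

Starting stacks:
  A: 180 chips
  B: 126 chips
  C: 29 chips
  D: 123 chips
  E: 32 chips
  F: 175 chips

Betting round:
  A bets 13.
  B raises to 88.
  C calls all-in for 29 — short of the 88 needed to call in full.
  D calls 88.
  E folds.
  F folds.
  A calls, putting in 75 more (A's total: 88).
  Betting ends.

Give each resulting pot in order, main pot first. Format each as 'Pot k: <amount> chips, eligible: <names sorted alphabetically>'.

Contributions: A=88, B=88, C=29, D=88
Folded: E, F
Pot levels (distinct totals of non-folded players): 29, 88
Layer 1-29: 29 each from A, B, C, D = 29*4 = 116 chips; eligible A, B, C, D
Layer 30-88: 59 each from A, B, D = 59*3 = 177 chips; eligible A, B, D

Pot 1: 116 chips, eligible: A, B, C, D
Pot 2: 177 chips, eligible: A, B, D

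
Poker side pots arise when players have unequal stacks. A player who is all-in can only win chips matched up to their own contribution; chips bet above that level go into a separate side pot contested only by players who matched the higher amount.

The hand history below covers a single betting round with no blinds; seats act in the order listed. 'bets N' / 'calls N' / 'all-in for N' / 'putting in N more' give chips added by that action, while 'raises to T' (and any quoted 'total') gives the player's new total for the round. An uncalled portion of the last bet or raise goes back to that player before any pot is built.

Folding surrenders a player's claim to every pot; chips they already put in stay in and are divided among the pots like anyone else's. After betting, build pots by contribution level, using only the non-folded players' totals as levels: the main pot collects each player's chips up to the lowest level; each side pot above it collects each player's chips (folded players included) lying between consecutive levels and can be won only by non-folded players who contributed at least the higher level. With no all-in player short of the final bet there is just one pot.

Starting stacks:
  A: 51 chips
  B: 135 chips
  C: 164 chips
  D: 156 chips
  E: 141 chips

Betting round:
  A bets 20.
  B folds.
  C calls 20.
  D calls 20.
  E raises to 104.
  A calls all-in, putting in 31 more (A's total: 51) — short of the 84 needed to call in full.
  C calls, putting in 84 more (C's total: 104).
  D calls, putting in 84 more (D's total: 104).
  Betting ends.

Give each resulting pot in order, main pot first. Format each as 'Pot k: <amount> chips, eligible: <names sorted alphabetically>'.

Contributions: A=51, C=104, D=104, E=104
Folded: B
Pot levels (distinct totals of non-folded players): 51, 104
Layer 1-51: 51 each from A, C, D, E = 51*4 = 204 chips; eligible A, C, D, E
Layer 52-104: 53 each from C, D, E = 53*3 = 159 chips; eligible C, D, E

Pot 1: 204 chips, eligible: A, C, D, E
Pot 2: 159 chips, eligible: C, D, E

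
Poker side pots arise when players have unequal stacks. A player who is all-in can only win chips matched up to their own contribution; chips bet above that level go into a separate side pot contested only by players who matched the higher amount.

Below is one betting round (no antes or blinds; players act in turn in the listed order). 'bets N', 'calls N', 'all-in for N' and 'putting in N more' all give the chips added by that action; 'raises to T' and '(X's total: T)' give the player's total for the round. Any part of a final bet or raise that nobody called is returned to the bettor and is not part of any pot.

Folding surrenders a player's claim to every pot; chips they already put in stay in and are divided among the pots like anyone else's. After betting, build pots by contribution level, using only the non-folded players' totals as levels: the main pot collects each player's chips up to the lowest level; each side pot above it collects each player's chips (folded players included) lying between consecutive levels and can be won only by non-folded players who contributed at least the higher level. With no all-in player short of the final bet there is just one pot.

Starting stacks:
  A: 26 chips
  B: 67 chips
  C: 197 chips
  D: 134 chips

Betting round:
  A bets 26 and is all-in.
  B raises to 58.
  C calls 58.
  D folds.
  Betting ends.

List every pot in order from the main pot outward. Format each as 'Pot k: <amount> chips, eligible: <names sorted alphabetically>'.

Contributions: A=26, B=58, C=58
Folded: D
Pot levels (distinct totals of non-folded players): 26, 58
Layer 1-26: 26 each from A, B, C = 26*3 = 78 chips; eligible A, B, C
Layer 27-58: 32 each from B, C = 32*2 = 64 chips; eligible B, C

Pot 1: 78 chips, eligible: A, B, C
Pot 2: 64 chips, eligible: B, C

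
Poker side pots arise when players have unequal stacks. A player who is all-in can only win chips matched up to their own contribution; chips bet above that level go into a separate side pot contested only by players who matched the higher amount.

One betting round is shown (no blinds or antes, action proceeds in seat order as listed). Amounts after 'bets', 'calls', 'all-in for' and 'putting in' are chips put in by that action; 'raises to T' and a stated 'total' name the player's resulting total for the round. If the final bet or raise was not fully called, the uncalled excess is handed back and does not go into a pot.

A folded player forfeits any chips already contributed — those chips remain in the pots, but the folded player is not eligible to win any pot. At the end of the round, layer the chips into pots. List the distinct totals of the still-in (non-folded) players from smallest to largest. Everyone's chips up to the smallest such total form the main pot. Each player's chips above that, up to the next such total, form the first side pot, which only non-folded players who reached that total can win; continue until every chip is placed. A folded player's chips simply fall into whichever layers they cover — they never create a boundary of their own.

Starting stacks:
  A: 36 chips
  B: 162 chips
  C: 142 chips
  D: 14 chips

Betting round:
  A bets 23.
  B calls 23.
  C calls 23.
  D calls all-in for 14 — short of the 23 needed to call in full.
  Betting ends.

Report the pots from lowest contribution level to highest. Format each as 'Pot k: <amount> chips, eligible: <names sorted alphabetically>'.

Pot 1: 56 chips, eligible: A, B, C, D
Pot 2: 27 chips, eligible: A, B, C

Derivation:
Contributions: A=23, B=23, C=23, D=14
Pot levels (distinct totals of non-folded players): 14, 23
Layer 1-14: 14 each from A, B, C, D = 14*4 = 56 chips; eligible A, B, C, D
Layer 15-23: 9 each from A, B, C = 9*3 = 27 chips; eligible A, B, C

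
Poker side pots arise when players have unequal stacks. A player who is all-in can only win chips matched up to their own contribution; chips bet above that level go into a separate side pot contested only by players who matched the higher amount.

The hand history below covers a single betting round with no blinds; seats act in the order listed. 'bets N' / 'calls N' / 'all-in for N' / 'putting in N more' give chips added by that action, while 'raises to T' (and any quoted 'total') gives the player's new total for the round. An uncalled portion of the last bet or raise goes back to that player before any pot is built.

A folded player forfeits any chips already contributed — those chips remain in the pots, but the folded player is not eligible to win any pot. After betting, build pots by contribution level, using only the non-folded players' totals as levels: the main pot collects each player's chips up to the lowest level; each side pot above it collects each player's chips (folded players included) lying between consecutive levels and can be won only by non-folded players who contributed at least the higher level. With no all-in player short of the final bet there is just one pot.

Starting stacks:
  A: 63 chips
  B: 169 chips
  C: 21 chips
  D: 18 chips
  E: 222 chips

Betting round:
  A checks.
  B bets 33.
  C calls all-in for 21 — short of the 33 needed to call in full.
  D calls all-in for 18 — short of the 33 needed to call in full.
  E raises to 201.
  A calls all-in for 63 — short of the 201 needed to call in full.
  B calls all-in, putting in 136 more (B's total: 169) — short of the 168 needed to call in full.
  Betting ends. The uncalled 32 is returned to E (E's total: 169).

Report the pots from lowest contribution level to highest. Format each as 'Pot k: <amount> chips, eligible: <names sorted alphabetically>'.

Pot 1: 90 chips, eligible: A, B, C, D, E
Pot 2: 12 chips, eligible: A, B, C, E
Pot 3: 126 chips, eligible: A, B, E
Pot 4: 212 chips, eligible: B, E

Derivation:
Contributions (after 32 returned to E): A=63, B=169, C=21, D=18, E=169
Pot levels (distinct totals of non-folded players): 18, 21, 63, 169
Layer 1-18: 18 each from A, B, C, D, E = 18*5 = 90 chips; eligible A, B, C, D, E
Layer 19-21: 3 each from A, B, C, E = 3*4 = 12 chips; eligible A, B, C, E
Layer 22-63: 42 each from A, B, E = 42*3 = 126 chips; eligible A, B, E
Layer 64-169: 106 each from B, E = 106*2 = 212 chips; eligible B, E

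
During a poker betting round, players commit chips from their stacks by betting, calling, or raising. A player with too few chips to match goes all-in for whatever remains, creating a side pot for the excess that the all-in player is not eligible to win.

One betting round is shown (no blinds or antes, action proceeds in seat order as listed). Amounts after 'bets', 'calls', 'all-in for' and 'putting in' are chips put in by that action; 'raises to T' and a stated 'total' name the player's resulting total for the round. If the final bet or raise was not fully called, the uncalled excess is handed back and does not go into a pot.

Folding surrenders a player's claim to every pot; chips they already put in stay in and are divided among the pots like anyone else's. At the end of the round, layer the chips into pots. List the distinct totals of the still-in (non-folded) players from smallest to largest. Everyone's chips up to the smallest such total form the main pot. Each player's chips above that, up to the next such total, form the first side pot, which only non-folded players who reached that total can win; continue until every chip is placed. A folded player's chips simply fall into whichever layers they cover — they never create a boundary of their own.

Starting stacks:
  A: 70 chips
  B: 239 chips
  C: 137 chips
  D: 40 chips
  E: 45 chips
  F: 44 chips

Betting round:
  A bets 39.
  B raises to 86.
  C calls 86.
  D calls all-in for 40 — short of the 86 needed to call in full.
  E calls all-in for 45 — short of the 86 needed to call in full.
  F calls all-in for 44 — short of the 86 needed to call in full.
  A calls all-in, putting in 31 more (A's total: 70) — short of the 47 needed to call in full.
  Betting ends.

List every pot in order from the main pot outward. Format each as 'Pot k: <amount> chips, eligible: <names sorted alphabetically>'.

Contributions: A=70, B=86, C=86, D=40, E=45, F=44
Pot levels (distinct totals of non-folded players): 40, 44, 45, 70, 86
Layer 1-40: 40 each from A, B, C, D, E, F = 40*6 = 240 chips; eligible A, B, C, D, E, F
Layer 41-44: 4 each from A, B, C, E, F = 4*5 = 20 chips; eligible A, B, C, E, F
Layer 45-45: 1 each from A, B, C, E = 1*4 = 4 chips; eligible A, B, C, E
Layer 46-70: 25 each from A, B, C = 25*3 = 75 chips; eligible A, B, C
Layer 71-86: 16 each from B, C = 16*2 = 32 chips; eligible B, C

Pot 1: 240 chips, eligible: A, B, C, D, E, F
Pot 2: 20 chips, eligible: A, B, C, E, F
Pot 3: 4 chips, eligible: A, B, C, E
Pot 4: 75 chips, eligible: A, B, C
Pot 5: 32 chips, eligible: B, C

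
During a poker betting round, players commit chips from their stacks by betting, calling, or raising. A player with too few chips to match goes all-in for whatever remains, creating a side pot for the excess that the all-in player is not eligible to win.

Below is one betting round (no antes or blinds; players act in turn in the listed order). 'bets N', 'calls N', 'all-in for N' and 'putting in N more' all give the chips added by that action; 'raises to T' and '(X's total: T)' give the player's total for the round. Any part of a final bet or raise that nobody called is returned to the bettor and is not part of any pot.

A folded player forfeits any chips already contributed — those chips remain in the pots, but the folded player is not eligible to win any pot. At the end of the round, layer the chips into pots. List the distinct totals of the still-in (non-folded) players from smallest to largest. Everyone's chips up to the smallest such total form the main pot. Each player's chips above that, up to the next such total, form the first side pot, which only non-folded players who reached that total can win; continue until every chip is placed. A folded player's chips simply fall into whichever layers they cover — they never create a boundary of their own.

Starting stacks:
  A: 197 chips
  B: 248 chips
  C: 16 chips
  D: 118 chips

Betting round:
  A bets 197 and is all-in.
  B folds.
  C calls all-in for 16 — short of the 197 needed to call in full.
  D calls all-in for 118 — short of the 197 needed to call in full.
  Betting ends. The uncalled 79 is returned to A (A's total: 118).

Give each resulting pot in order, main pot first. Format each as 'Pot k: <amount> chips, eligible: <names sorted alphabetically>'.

Contributions (after 79 returned to A): A=118, C=16, D=118
Folded: B
Pot levels (distinct totals of non-folded players): 16, 118
Layer 1-16: 16 each from A, C, D = 16*3 = 48 chips; eligible A, C, D
Layer 17-118: 102 each from A, D = 102*2 = 204 chips; eligible A, D

Pot 1: 48 chips, eligible: A, C, D
Pot 2: 204 chips, eligible: A, D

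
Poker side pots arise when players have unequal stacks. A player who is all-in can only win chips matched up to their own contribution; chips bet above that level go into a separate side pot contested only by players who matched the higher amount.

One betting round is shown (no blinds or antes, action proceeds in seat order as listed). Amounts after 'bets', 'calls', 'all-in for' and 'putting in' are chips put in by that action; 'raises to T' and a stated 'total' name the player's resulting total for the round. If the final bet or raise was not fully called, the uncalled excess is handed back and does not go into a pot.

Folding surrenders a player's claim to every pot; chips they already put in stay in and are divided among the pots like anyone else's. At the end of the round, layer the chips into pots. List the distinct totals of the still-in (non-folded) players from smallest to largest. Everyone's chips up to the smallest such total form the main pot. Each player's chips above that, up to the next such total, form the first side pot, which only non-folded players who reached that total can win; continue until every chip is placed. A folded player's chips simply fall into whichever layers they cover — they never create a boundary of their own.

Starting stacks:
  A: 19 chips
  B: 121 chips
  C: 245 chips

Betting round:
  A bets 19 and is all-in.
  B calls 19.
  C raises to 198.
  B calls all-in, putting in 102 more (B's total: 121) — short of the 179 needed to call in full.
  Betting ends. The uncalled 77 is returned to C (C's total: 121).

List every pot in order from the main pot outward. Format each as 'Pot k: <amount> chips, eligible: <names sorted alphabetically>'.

Contributions (after 77 returned to C): A=19, B=121, C=121
Pot levels (distinct totals of non-folded players): 19, 121
Layer 1-19: 19 each from A, B, C = 19*3 = 57 chips; eligible A, B, C
Layer 20-121: 102 each from B, C = 102*2 = 204 chips; eligible B, C

Pot 1: 57 chips, eligible: A, B, C
Pot 2: 204 chips, eligible: B, C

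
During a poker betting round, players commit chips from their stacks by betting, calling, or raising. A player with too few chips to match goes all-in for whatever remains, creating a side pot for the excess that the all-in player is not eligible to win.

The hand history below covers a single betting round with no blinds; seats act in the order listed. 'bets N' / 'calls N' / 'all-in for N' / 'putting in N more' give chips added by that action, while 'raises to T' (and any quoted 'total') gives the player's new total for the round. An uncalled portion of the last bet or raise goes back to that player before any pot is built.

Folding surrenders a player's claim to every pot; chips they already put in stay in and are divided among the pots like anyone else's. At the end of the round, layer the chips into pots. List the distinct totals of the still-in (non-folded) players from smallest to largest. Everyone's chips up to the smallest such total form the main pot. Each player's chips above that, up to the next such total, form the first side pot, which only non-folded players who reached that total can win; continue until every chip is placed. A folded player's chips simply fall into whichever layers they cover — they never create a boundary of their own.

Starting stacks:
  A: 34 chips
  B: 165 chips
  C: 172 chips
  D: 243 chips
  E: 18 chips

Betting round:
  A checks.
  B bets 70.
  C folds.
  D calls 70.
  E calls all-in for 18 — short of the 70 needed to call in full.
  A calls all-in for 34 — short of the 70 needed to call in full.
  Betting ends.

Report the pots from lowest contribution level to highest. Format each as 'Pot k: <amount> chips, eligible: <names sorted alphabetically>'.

Contributions: A=34, B=70, D=70, E=18
Folded: C
Pot levels (distinct totals of non-folded players): 18, 34, 70
Layer 1-18: 18 each from A, B, D, E = 18*4 = 72 chips; eligible A, B, D, E
Layer 19-34: 16 each from A, B, D = 16*3 = 48 chips; eligible A, B, D
Layer 35-70: 36 each from B, D = 36*2 = 72 chips; eligible B, D

Pot 1: 72 chips, eligible: A, B, D, E
Pot 2: 48 chips, eligible: A, B, D
Pot 3: 72 chips, eligible: B, D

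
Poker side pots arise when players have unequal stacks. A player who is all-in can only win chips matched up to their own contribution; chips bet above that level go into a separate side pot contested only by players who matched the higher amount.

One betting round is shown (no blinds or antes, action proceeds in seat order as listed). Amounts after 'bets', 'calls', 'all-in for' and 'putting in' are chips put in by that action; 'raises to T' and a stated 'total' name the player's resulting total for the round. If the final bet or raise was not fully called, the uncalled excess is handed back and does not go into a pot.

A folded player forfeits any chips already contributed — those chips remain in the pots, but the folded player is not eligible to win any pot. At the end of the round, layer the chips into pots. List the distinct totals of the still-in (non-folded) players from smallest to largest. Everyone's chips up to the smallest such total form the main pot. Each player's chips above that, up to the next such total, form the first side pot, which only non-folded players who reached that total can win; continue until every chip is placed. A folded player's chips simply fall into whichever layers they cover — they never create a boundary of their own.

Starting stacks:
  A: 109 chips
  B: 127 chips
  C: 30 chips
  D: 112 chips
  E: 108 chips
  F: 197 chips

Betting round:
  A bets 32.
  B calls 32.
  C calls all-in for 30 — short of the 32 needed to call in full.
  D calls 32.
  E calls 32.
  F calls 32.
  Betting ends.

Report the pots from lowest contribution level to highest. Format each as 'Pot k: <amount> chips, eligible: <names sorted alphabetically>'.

Pot 1: 180 chips, eligible: A, B, C, D, E, F
Pot 2: 10 chips, eligible: A, B, D, E, F

Derivation:
Contributions: A=32, B=32, C=30, D=32, E=32, F=32
Pot levels (distinct totals of non-folded players): 30, 32
Layer 1-30: 30 each from A, B, C, D, E, F = 30*6 = 180 chips; eligible A, B, C, D, E, F
Layer 31-32: 2 each from A, B, D, E, F = 2*5 = 10 chips; eligible A, B, D, E, F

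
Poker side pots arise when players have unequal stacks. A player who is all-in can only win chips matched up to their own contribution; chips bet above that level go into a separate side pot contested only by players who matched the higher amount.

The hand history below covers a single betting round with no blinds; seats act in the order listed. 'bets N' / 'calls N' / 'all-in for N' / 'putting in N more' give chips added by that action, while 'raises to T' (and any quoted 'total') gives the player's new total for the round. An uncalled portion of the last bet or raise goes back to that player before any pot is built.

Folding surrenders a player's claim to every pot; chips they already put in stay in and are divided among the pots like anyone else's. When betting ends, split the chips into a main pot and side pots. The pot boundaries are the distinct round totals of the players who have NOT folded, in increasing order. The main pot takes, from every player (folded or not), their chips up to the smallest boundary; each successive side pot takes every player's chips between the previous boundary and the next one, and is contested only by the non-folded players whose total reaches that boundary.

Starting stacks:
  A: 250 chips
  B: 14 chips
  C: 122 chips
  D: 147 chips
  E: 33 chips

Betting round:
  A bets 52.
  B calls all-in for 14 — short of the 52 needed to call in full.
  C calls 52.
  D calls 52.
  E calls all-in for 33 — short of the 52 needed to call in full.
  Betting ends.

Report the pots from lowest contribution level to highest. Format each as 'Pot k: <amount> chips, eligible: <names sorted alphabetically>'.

Contributions: A=52, B=14, C=52, D=52, E=33
Pot levels (distinct totals of non-folded players): 14, 33, 52
Layer 1-14: 14 each from A, B, C, D, E = 14*5 = 70 chips; eligible A, B, C, D, E
Layer 15-33: 19 each from A, C, D, E = 19*4 = 76 chips; eligible A, C, D, E
Layer 34-52: 19 each from A, C, D = 19*3 = 57 chips; eligible A, C, D

Pot 1: 70 chips, eligible: A, B, C, D, E
Pot 2: 76 chips, eligible: A, C, D, E
Pot 3: 57 chips, eligible: A, C, D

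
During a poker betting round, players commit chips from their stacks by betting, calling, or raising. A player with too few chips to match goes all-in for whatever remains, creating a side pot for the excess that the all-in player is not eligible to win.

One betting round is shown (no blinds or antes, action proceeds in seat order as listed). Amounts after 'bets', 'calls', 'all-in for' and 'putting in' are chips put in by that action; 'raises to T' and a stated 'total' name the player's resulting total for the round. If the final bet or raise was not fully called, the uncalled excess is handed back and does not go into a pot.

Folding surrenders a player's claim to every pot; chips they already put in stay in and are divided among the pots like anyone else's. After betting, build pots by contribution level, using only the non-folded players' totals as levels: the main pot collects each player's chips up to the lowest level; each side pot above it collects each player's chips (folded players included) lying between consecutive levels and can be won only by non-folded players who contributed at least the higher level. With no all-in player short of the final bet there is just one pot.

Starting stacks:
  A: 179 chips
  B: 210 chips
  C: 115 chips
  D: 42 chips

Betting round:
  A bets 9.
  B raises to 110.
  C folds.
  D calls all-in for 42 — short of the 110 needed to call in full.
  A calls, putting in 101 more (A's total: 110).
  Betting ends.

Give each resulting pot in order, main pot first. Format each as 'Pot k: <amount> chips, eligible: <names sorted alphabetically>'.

Pot 1: 126 chips, eligible: A, B, D
Pot 2: 136 chips, eligible: A, B

Derivation:
Contributions: A=110, B=110, D=42
Folded: C
Pot levels (distinct totals of non-folded players): 42, 110
Layer 1-42: 42 each from A, B, D = 42*3 = 126 chips; eligible A, B, D
Layer 43-110: 68 each from A, B = 68*2 = 136 chips; eligible A, B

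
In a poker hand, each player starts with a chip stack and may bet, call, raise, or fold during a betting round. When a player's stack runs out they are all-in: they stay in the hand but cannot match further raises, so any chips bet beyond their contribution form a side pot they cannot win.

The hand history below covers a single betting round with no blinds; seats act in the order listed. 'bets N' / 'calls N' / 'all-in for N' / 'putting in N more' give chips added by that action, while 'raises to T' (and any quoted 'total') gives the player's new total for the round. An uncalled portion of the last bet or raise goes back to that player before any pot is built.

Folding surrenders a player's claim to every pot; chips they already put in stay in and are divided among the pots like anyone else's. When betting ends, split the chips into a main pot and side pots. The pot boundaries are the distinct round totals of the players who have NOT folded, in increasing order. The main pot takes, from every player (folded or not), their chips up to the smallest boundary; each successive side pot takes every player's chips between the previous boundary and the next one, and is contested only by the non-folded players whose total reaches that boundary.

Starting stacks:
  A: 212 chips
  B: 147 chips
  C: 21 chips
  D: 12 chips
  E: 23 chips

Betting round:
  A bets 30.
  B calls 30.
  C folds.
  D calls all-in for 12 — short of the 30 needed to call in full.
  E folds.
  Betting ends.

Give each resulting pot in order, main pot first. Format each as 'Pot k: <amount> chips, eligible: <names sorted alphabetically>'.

Contributions: A=30, B=30, D=12
Folded: C, E
Pot levels (distinct totals of non-folded players): 12, 30
Layer 1-12: 12 each from A, B, D = 12*3 = 36 chips; eligible A, B, D
Layer 13-30: 18 each from A, B = 18*2 = 36 chips; eligible A, B

Pot 1: 36 chips, eligible: A, B, D
Pot 2: 36 chips, eligible: A, B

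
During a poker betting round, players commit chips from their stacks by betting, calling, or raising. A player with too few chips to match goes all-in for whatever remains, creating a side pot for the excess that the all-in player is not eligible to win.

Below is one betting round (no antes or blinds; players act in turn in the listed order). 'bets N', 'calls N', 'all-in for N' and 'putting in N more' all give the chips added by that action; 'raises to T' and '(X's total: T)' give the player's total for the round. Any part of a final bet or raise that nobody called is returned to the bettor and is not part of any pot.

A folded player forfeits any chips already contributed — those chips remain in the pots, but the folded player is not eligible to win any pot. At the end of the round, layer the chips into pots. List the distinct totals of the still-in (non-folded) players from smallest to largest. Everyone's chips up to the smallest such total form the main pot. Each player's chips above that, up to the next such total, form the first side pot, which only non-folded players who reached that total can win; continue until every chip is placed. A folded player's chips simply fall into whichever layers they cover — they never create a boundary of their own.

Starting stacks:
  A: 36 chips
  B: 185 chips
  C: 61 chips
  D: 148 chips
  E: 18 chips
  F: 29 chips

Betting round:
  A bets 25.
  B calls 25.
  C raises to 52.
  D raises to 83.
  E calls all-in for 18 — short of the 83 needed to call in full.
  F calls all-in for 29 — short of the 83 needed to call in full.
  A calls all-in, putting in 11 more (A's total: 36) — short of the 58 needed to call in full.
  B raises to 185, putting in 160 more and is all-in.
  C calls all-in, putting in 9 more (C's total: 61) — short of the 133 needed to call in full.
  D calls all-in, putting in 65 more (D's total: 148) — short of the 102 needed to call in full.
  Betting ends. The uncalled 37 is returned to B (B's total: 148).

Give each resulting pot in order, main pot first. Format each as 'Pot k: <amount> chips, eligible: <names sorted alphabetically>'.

Contributions (after 37 returned to B): A=36, B=148, C=61, D=148, E=18, F=29
Pot levels (distinct totals of non-folded players): 18, 29, 36, 61, 148
Layer 1-18: 18 each from A, B, C, D, E, F = 18*6 = 108 chips; eligible A, B, C, D, E, F
Layer 19-29: 11 each from A, B, C, D, F = 11*5 = 55 chips; eligible A, B, C, D, F
Layer 30-36: 7 each from A, B, C, D = 7*4 = 28 chips; eligible A, B, C, D
Layer 37-61: 25 each from B, C, D = 25*3 = 75 chips; eligible B, C, D
Layer 62-148: 87 each from B, D = 87*2 = 174 chips; eligible B, D

Pot 1: 108 chips, eligible: A, B, C, D, E, F
Pot 2: 55 chips, eligible: A, B, C, D, F
Pot 3: 28 chips, eligible: A, B, C, D
Pot 4: 75 chips, eligible: B, C, D
Pot 5: 174 chips, eligible: B, D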